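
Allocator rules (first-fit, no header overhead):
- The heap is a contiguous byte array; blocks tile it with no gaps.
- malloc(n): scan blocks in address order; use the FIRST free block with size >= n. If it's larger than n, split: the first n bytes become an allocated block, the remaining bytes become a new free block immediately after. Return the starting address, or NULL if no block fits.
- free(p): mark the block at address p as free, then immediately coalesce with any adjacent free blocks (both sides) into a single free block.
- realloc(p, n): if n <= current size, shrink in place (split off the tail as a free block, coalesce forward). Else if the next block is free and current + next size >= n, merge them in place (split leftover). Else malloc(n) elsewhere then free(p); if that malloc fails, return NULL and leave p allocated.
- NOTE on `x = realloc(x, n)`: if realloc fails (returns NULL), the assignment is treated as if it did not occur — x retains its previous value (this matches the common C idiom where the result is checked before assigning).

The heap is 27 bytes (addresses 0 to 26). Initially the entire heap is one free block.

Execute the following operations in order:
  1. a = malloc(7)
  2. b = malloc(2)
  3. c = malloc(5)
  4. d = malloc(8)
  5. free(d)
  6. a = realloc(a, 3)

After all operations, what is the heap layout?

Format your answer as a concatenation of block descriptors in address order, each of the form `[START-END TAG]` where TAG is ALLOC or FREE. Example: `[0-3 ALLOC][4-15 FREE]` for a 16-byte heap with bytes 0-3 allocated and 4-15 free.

Answer: [0-2 ALLOC][3-6 FREE][7-8 ALLOC][9-13 ALLOC][14-26 FREE]

Derivation:
Op 1: a = malloc(7) -> a = 0; heap: [0-6 ALLOC][7-26 FREE]
Op 2: b = malloc(2) -> b = 7; heap: [0-6 ALLOC][7-8 ALLOC][9-26 FREE]
Op 3: c = malloc(5) -> c = 9; heap: [0-6 ALLOC][7-8 ALLOC][9-13 ALLOC][14-26 FREE]
Op 4: d = malloc(8) -> d = 14; heap: [0-6 ALLOC][7-8 ALLOC][9-13 ALLOC][14-21 ALLOC][22-26 FREE]
Op 5: free(d) -> (freed d); heap: [0-6 ALLOC][7-8 ALLOC][9-13 ALLOC][14-26 FREE]
Op 6: a = realloc(a, 3) -> a = 0; heap: [0-2 ALLOC][3-6 FREE][7-8 ALLOC][9-13 ALLOC][14-26 FREE]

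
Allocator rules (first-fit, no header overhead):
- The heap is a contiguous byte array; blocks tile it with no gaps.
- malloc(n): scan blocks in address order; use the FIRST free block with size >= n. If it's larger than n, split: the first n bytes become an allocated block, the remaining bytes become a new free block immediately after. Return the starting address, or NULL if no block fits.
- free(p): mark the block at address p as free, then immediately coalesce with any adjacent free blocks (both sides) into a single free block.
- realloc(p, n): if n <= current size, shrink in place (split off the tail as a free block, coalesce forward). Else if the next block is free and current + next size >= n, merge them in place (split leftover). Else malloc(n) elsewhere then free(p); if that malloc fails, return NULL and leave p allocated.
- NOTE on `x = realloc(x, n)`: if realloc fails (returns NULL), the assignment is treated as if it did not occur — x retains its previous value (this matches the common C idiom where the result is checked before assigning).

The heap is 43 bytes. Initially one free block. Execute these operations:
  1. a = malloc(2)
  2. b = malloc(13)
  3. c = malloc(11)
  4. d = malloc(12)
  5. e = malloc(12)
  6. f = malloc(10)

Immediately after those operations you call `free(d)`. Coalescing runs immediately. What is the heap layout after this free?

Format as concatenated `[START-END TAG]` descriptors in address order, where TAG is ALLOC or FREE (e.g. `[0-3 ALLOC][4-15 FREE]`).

Answer: [0-1 ALLOC][2-14 ALLOC][15-25 ALLOC][26-42 FREE]

Derivation:
Op 1: a = malloc(2) -> a = 0; heap: [0-1 ALLOC][2-42 FREE]
Op 2: b = malloc(13) -> b = 2; heap: [0-1 ALLOC][2-14 ALLOC][15-42 FREE]
Op 3: c = malloc(11) -> c = 15; heap: [0-1 ALLOC][2-14 ALLOC][15-25 ALLOC][26-42 FREE]
Op 4: d = malloc(12) -> d = 26; heap: [0-1 ALLOC][2-14 ALLOC][15-25 ALLOC][26-37 ALLOC][38-42 FREE]
Op 5: e = malloc(12) -> e = NULL; heap: [0-1 ALLOC][2-14 ALLOC][15-25 ALLOC][26-37 ALLOC][38-42 FREE]
Op 6: f = malloc(10) -> f = NULL; heap: [0-1 ALLOC][2-14 ALLOC][15-25 ALLOC][26-37 ALLOC][38-42 FREE]
free(d): d = 26 -> block [26-37 ALLOC]; mark free, coalesce with adjacent free neighbors -> [0-1 ALLOC][2-14 ALLOC][15-25 ALLOC][26-42 FREE]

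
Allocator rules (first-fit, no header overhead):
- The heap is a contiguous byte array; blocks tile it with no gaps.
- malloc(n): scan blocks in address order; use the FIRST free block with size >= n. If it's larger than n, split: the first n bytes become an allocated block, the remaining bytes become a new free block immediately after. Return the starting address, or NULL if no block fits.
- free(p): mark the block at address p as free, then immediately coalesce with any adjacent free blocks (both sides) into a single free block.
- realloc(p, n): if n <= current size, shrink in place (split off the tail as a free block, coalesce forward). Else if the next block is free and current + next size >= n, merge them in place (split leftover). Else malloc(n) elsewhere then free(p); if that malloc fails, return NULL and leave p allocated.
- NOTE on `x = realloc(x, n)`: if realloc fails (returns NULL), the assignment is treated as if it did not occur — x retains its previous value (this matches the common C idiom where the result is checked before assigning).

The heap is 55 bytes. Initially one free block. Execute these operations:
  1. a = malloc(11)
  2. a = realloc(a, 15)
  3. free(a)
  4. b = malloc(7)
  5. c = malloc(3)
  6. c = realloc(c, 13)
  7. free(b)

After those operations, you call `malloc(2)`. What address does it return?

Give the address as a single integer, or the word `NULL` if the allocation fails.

Op 1: a = malloc(11) -> a = 0; heap: [0-10 ALLOC][11-54 FREE]
Op 2: a = realloc(a, 15) -> a = 0; heap: [0-14 ALLOC][15-54 FREE]
Op 3: free(a) -> (freed a); heap: [0-54 FREE]
Op 4: b = malloc(7) -> b = 0; heap: [0-6 ALLOC][7-54 FREE]
Op 5: c = malloc(3) -> c = 7; heap: [0-6 ALLOC][7-9 ALLOC][10-54 FREE]
Op 6: c = realloc(c, 13) -> c = 7; heap: [0-6 ALLOC][7-19 ALLOC][20-54 FREE]
Op 7: free(b) -> (freed b); heap: [0-6 FREE][7-19 ALLOC][20-54 FREE]
malloc(2): first-fit scan over [0-6 FREE][7-19 ALLOC][20-54 FREE] -> 0

Answer: 0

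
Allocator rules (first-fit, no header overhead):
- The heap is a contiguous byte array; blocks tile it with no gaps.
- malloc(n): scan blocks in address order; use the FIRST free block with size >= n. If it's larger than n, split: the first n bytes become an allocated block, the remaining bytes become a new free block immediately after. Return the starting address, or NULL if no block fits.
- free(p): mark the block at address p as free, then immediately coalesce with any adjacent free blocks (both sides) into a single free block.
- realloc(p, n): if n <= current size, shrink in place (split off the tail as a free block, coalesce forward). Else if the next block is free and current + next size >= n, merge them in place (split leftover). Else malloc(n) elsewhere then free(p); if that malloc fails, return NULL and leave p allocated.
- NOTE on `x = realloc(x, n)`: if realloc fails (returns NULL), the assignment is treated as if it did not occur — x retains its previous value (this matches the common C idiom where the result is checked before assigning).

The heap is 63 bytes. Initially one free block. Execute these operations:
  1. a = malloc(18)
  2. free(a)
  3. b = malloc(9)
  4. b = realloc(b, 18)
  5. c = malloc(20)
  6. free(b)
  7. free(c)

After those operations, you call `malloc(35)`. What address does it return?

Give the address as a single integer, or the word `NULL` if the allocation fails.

Answer: 0

Derivation:
Op 1: a = malloc(18) -> a = 0; heap: [0-17 ALLOC][18-62 FREE]
Op 2: free(a) -> (freed a); heap: [0-62 FREE]
Op 3: b = malloc(9) -> b = 0; heap: [0-8 ALLOC][9-62 FREE]
Op 4: b = realloc(b, 18) -> b = 0; heap: [0-17 ALLOC][18-62 FREE]
Op 5: c = malloc(20) -> c = 18; heap: [0-17 ALLOC][18-37 ALLOC][38-62 FREE]
Op 6: free(b) -> (freed b); heap: [0-17 FREE][18-37 ALLOC][38-62 FREE]
Op 7: free(c) -> (freed c); heap: [0-62 FREE]
malloc(35): first-fit scan over [0-62 FREE] -> 0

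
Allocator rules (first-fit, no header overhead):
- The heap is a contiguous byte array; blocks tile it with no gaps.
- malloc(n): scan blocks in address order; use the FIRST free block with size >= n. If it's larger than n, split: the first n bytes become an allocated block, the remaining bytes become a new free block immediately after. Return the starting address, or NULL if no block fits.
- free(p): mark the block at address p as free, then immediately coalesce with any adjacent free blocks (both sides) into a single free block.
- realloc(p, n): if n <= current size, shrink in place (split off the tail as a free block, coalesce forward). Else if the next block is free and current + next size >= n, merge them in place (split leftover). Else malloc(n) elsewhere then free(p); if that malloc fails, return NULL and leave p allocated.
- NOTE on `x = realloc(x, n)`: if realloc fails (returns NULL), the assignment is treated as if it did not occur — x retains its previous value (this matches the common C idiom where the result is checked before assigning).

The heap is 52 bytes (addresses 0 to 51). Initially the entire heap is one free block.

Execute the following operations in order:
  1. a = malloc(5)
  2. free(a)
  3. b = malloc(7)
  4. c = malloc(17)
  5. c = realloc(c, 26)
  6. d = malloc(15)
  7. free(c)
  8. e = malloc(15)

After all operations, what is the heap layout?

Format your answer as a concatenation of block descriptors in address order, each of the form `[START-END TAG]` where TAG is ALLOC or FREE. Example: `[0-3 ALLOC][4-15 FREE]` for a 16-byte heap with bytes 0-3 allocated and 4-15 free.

Answer: [0-6 ALLOC][7-21 ALLOC][22-32 FREE][33-47 ALLOC][48-51 FREE]

Derivation:
Op 1: a = malloc(5) -> a = 0; heap: [0-4 ALLOC][5-51 FREE]
Op 2: free(a) -> (freed a); heap: [0-51 FREE]
Op 3: b = malloc(7) -> b = 0; heap: [0-6 ALLOC][7-51 FREE]
Op 4: c = malloc(17) -> c = 7; heap: [0-6 ALLOC][7-23 ALLOC][24-51 FREE]
Op 5: c = realloc(c, 26) -> c = 7; heap: [0-6 ALLOC][7-32 ALLOC][33-51 FREE]
Op 6: d = malloc(15) -> d = 33; heap: [0-6 ALLOC][7-32 ALLOC][33-47 ALLOC][48-51 FREE]
Op 7: free(c) -> (freed c); heap: [0-6 ALLOC][7-32 FREE][33-47 ALLOC][48-51 FREE]
Op 8: e = malloc(15) -> e = 7; heap: [0-6 ALLOC][7-21 ALLOC][22-32 FREE][33-47 ALLOC][48-51 FREE]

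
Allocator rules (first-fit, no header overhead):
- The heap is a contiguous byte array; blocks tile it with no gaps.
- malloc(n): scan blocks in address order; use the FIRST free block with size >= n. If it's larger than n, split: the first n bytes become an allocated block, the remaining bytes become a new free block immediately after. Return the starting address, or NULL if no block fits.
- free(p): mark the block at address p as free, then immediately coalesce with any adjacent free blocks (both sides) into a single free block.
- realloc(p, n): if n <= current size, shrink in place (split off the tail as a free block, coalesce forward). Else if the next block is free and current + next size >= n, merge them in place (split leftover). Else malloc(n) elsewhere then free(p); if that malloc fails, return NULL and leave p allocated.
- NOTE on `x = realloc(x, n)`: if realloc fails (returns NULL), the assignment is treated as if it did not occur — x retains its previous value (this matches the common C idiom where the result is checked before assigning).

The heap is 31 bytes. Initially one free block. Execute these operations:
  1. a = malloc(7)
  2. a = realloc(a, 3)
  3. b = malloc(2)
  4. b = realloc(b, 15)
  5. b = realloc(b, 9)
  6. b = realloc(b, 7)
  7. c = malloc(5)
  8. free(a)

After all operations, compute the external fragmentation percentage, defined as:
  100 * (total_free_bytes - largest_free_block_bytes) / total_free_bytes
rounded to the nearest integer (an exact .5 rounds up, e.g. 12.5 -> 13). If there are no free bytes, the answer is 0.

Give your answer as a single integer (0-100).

Answer: 16

Derivation:
Op 1: a = malloc(7) -> a = 0; heap: [0-6 ALLOC][7-30 FREE]
Op 2: a = realloc(a, 3) -> a = 0; heap: [0-2 ALLOC][3-30 FREE]
Op 3: b = malloc(2) -> b = 3; heap: [0-2 ALLOC][3-4 ALLOC][5-30 FREE]
Op 4: b = realloc(b, 15) -> b = 3; heap: [0-2 ALLOC][3-17 ALLOC][18-30 FREE]
Op 5: b = realloc(b, 9) -> b = 3; heap: [0-2 ALLOC][3-11 ALLOC][12-30 FREE]
Op 6: b = realloc(b, 7) -> b = 3; heap: [0-2 ALLOC][3-9 ALLOC][10-30 FREE]
Op 7: c = malloc(5) -> c = 10; heap: [0-2 ALLOC][3-9 ALLOC][10-14 ALLOC][15-30 FREE]
Op 8: free(a) -> (freed a); heap: [0-2 FREE][3-9 ALLOC][10-14 ALLOC][15-30 FREE]
Free blocks: [3 16] total_free=19 largest=16 -> 100*(19-16)/19 = 300/19 ≈ 15.789 -> rounds to 16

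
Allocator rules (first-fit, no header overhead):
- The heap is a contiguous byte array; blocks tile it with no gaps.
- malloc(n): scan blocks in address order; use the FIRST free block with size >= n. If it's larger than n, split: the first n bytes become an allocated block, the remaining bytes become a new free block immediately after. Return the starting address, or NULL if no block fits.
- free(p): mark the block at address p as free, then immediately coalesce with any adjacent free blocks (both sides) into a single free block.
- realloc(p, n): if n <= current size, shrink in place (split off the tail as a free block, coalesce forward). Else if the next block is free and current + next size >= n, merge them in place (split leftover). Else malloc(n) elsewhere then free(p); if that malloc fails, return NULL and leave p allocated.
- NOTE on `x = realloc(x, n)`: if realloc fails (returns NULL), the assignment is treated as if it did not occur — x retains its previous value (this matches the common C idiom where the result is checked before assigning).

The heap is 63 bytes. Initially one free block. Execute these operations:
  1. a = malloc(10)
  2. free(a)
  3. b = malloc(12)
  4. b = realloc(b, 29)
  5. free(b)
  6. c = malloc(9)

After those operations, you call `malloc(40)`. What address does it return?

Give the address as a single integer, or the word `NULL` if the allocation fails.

Op 1: a = malloc(10) -> a = 0; heap: [0-9 ALLOC][10-62 FREE]
Op 2: free(a) -> (freed a); heap: [0-62 FREE]
Op 3: b = malloc(12) -> b = 0; heap: [0-11 ALLOC][12-62 FREE]
Op 4: b = realloc(b, 29) -> b = 0; heap: [0-28 ALLOC][29-62 FREE]
Op 5: free(b) -> (freed b); heap: [0-62 FREE]
Op 6: c = malloc(9) -> c = 0; heap: [0-8 ALLOC][9-62 FREE]
malloc(40): first-fit scan over [0-8 ALLOC][9-62 FREE] -> 9

Answer: 9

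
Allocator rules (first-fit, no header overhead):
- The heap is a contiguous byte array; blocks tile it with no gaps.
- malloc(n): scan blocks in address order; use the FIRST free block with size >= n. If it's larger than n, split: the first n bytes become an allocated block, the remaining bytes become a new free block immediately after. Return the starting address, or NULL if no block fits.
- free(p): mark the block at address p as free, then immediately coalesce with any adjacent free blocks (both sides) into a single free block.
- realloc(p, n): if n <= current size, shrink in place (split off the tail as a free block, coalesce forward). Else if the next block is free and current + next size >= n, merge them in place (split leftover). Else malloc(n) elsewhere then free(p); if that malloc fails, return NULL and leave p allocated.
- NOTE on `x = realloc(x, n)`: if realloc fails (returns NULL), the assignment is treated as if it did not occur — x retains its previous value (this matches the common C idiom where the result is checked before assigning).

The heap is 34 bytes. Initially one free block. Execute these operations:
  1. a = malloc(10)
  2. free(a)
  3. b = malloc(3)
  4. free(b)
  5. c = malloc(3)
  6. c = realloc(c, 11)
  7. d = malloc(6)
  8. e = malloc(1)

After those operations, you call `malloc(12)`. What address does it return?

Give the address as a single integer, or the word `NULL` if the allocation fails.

Op 1: a = malloc(10) -> a = 0; heap: [0-9 ALLOC][10-33 FREE]
Op 2: free(a) -> (freed a); heap: [0-33 FREE]
Op 3: b = malloc(3) -> b = 0; heap: [0-2 ALLOC][3-33 FREE]
Op 4: free(b) -> (freed b); heap: [0-33 FREE]
Op 5: c = malloc(3) -> c = 0; heap: [0-2 ALLOC][3-33 FREE]
Op 6: c = realloc(c, 11) -> c = 0; heap: [0-10 ALLOC][11-33 FREE]
Op 7: d = malloc(6) -> d = 11; heap: [0-10 ALLOC][11-16 ALLOC][17-33 FREE]
Op 8: e = malloc(1) -> e = 17; heap: [0-10 ALLOC][11-16 ALLOC][17-17 ALLOC][18-33 FREE]
malloc(12): first-fit scan over [0-10 ALLOC][11-16 ALLOC][17-17 ALLOC][18-33 FREE] -> 18

Answer: 18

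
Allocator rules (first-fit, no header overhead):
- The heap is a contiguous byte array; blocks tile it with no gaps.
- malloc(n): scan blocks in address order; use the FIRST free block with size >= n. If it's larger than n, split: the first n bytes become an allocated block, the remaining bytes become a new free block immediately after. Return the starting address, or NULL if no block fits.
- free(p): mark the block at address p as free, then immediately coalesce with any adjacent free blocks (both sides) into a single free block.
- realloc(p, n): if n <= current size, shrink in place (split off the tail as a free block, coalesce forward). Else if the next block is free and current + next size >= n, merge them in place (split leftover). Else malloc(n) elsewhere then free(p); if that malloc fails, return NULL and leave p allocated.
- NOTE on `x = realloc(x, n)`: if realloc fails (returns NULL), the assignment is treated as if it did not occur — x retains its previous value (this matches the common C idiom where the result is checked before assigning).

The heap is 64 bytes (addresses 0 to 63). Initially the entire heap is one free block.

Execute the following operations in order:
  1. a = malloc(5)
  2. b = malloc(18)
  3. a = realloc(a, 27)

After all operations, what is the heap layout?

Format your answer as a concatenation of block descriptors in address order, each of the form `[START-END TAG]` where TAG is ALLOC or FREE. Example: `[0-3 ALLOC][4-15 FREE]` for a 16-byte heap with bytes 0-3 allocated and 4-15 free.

Answer: [0-4 FREE][5-22 ALLOC][23-49 ALLOC][50-63 FREE]

Derivation:
Op 1: a = malloc(5) -> a = 0; heap: [0-4 ALLOC][5-63 FREE]
Op 2: b = malloc(18) -> b = 5; heap: [0-4 ALLOC][5-22 ALLOC][23-63 FREE]
Op 3: a = realloc(a, 27) -> a = 23; heap: [0-4 FREE][5-22 ALLOC][23-49 ALLOC][50-63 FREE]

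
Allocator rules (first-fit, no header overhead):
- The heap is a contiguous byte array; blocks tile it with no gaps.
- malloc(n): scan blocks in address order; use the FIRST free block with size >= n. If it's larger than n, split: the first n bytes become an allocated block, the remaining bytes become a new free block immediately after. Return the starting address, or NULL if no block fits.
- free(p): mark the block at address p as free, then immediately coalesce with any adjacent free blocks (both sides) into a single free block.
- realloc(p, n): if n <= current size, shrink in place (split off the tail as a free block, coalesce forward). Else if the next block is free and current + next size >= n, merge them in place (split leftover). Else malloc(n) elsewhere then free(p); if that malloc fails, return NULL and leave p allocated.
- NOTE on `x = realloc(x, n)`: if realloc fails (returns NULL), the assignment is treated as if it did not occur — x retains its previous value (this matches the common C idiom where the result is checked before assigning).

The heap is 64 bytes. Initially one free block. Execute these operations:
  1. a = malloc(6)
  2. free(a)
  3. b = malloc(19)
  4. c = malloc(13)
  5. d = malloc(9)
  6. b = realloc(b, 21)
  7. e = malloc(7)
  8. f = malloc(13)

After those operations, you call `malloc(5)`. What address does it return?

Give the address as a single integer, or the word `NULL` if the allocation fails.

Answer: 7

Derivation:
Op 1: a = malloc(6) -> a = 0; heap: [0-5 ALLOC][6-63 FREE]
Op 2: free(a) -> (freed a); heap: [0-63 FREE]
Op 3: b = malloc(19) -> b = 0; heap: [0-18 ALLOC][19-63 FREE]
Op 4: c = malloc(13) -> c = 19; heap: [0-18 ALLOC][19-31 ALLOC][32-63 FREE]
Op 5: d = malloc(9) -> d = 32; heap: [0-18 ALLOC][19-31 ALLOC][32-40 ALLOC][41-63 FREE]
Op 6: b = realloc(b, 21) -> b = 41; heap: [0-18 FREE][19-31 ALLOC][32-40 ALLOC][41-61 ALLOC][62-63 FREE]
Op 7: e = malloc(7) -> e = 0; heap: [0-6 ALLOC][7-18 FREE][19-31 ALLOC][32-40 ALLOC][41-61 ALLOC][62-63 FREE]
Op 8: f = malloc(13) -> f = NULL; heap: [0-6 ALLOC][7-18 FREE][19-31 ALLOC][32-40 ALLOC][41-61 ALLOC][62-63 FREE]
malloc(5): first-fit scan over [0-6 ALLOC][7-18 FREE][19-31 ALLOC][32-40 ALLOC][41-61 ALLOC][62-63 FREE] -> 7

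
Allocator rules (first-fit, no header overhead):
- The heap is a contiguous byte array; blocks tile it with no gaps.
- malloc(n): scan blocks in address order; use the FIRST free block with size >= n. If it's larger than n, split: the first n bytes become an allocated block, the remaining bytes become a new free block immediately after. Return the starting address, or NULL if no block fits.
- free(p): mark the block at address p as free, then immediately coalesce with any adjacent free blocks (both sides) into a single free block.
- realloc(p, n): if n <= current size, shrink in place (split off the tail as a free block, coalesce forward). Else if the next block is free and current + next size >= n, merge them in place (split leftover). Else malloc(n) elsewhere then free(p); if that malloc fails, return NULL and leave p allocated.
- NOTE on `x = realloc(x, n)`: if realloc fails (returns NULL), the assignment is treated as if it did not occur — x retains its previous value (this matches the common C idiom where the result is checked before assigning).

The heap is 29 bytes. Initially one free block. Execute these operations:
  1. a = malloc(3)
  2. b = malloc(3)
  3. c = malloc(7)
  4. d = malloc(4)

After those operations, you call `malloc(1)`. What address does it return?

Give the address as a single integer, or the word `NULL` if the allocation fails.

Answer: 17

Derivation:
Op 1: a = malloc(3) -> a = 0; heap: [0-2 ALLOC][3-28 FREE]
Op 2: b = malloc(3) -> b = 3; heap: [0-2 ALLOC][3-5 ALLOC][6-28 FREE]
Op 3: c = malloc(7) -> c = 6; heap: [0-2 ALLOC][3-5 ALLOC][6-12 ALLOC][13-28 FREE]
Op 4: d = malloc(4) -> d = 13; heap: [0-2 ALLOC][3-5 ALLOC][6-12 ALLOC][13-16 ALLOC][17-28 FREE]
malloc(1): first-fit scan over [0-2 ALLOC][3-5 ALLOC][6-12 ALLOC][13-16 ALLOC][17-28 FREE] -> 17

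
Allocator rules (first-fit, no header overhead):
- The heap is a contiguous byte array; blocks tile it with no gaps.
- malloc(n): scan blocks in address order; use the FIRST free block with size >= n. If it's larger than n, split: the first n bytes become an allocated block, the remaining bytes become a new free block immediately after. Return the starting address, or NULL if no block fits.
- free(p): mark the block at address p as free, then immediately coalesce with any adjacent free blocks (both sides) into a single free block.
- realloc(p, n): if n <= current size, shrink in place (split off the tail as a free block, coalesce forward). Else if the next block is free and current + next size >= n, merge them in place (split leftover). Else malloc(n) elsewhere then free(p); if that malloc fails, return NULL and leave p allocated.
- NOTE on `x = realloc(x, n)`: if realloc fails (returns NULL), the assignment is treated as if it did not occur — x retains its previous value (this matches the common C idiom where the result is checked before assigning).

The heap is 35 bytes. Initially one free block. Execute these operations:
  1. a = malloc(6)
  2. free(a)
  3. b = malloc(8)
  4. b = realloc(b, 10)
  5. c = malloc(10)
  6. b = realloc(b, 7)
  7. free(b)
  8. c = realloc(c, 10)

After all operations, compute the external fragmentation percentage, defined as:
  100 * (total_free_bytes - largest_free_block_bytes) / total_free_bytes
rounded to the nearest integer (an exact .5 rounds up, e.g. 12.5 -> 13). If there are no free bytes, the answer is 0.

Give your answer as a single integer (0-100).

Answer: 40

Derivation:
Op 1: a = malloc(6) -> a = 0; heap: [0-5 ALLOC][6-34 FREE]
Op 2: free(a) -> (freed a); heap: [0-34 FREE]
Op 3: b = malloc(8) -> b = 0; heap: [0-7 ALLOC][8-34 FREE]
Op 4: b = realloc(b, 10) -> b = 0; heap: [0-9 ALLOC][10-34 FREE]
Op 5: c = malloc(10) -> c = 10; heap: [0-9 ALLOC][10-19 ALLOC][20-34 FREE]
Op 6: b = realloc(b, 7) -> b = 0; heap: [0-6 ALLOC][7-9 FREE][10-19 ALLOC][20-34 FREE]
Op 7: free(b) -> (freed b); heap: [0-9 FREE][10-19 ALLOC][20-34 FREE]
Op 8: c = realloc(c, 10) -> c = 10; heap: [0-9 FREE][10-19 ALLOC][20-34 FREE]
Free blocks: [10 15] total_free=25 largest=15 -> 100*(25-15)/25 = 1000/25 = 40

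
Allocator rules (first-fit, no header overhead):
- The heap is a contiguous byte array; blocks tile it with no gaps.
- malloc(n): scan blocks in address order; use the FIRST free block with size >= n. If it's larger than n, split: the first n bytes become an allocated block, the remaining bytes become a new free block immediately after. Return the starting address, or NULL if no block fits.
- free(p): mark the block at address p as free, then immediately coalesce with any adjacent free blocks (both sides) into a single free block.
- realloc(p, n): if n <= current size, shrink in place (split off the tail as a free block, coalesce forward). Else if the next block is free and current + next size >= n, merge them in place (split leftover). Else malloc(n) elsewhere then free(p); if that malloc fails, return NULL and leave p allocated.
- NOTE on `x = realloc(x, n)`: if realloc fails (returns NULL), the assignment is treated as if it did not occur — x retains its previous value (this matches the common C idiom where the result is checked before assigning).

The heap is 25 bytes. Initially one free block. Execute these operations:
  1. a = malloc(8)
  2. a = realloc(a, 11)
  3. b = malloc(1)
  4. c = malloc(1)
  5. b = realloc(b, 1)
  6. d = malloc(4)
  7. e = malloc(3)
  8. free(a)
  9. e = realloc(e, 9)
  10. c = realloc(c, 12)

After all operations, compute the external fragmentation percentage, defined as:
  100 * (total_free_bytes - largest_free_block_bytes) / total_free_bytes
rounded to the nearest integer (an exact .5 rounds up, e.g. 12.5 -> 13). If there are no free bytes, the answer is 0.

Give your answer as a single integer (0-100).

Answer: 20

Derivation:
Op 1: a = malloc(8) -> a = 0; heap: [0-7 ALLOC][8-24 FREE]
Op 2: a = realloc(a, 11) -> a = 0; heap: [0-10 ALLOC][11-24 FREE]
Op 3: b = malloc(1) -> b = 11; heap: [0-10 ALLOC][11-11 ALLOC][12-24 FREE]
Op 4: c = malloc(1) -> c = 12; heap: [0-10 ALLOC][11-11 ALLOC][12-12 ALLOC][13-24 FREE]
Op 5: b = realloc(b, 1) -> b = 11; heap: [0-10 ALLOC][11-11 ALLOC][12-12 ALLOC][13-24 FREE]
Op 6: d = malloc(4) -> d = 13; heap: [0-10 ALLOC][11-11 ALLOC][12-12 ALLOC][13-16 ALLOC][17-24 FREE]
Op 7: e = malloc(3) -> e = 17; heap: [0-10 ALLOC][11-11 ALLOC][12-12 ALLOC][13-16 ALLOC][17-19 ALLOC][20-24 FREE]
Op 8: free(a) -> (freed a); heap: [0-10 FREE][11-11 ALLOC][12-12 ALLOC][13-16 ALLOC][17-19 ALLOC][20-24 FREE]
Op 9: e = realloc(e, 9) -> e = 0; heap: [0-8 ALLOC][9-10 FREE][11-11 ALLOC][12-12 ALLOC][13-16 ALLOC][17-24 FREE]
Op 10: c = realloc(c, 12) -> NULL (c unchanged); heap: [0-8 ALLOC][9-10 FREE][11-11 ALLOC][12-12 ALLOC][13-16 ALLOC][17-24 FREE]
Free blocks: [2 8] total_free=10 largest=8 -> 100*(10-8)/10 = 200/10 = 20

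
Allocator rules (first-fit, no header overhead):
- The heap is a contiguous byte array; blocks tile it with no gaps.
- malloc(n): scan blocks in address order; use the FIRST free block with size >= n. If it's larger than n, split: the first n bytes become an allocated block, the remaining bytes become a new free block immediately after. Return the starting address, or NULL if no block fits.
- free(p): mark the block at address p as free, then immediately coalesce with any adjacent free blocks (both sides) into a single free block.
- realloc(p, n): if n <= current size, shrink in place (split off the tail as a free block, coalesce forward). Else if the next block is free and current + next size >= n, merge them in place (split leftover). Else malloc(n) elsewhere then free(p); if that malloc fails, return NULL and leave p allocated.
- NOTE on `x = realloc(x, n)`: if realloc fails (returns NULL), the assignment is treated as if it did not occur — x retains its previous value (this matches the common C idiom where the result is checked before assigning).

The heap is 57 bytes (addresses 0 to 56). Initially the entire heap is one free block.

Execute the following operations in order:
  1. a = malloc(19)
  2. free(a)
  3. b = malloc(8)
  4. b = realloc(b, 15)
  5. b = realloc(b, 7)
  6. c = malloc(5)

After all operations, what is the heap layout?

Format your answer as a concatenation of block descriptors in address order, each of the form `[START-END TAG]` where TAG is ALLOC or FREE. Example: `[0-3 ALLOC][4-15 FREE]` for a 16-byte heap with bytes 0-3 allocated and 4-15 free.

Op 1: a = malloc(19) -> a = 0; heap: [0-18 ALLOC][19-56 FREE]
Op 2: free(a) -> (freed a); heap: [0-56 FREE]
Op 3: b = malloc(8) -> b = 0; heap: [0-7 ALLOC][8-56 FREE]
Op 4: b = realloc(b, 15) -> b = 0; heap: [0-14 ALLOC][15-56 FREE]
Op 5: b = realloc(b, 7) -> b = 0; heap: [0-6 ALLOC][7-56 FREE]
Op 6: c = malloc(5) -> c = 7; heap: [0-6 ALLOC][7-11 ALLOC][12-56 FREE]

Answer: [0-6 ALLOC][7-11 ALLOC][12-56 FREE]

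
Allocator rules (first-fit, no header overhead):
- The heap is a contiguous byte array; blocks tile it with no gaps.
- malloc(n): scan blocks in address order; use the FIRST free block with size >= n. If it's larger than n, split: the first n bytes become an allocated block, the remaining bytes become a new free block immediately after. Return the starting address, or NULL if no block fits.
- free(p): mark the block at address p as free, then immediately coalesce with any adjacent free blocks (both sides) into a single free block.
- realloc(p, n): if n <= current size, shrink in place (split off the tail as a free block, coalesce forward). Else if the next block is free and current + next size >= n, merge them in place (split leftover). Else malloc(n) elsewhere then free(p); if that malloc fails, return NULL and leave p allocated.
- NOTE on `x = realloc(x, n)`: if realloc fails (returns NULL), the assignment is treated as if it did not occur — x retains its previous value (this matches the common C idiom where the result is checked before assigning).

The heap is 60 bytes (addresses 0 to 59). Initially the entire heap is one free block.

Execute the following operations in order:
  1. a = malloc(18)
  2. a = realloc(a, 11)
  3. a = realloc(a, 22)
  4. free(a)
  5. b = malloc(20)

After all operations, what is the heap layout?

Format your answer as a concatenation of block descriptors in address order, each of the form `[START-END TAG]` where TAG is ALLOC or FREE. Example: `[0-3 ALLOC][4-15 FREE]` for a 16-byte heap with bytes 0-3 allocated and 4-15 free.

Answer: [0-19 ALLOC][20-59 FREE]

Derivation:
Op 1: a = malloc(18) -> a = 0; heap: [0-17 ALLOC][18-59 FREE]
Op 2: a = realloc(a, 11) -> a = 0; heap: [0-10 ALLOC][11-59 FREE]
Op 3: a = realloc(a, 22) -> a = 0; heap: [0-21 ALLOC][22-59 FREE]
Op 4: free(a) -> (freed a); heap: [0-59 FREE]
Op 5: b = malloc(20) -> b = 0; heap: [0-19 ALLOC][20-59 FREE]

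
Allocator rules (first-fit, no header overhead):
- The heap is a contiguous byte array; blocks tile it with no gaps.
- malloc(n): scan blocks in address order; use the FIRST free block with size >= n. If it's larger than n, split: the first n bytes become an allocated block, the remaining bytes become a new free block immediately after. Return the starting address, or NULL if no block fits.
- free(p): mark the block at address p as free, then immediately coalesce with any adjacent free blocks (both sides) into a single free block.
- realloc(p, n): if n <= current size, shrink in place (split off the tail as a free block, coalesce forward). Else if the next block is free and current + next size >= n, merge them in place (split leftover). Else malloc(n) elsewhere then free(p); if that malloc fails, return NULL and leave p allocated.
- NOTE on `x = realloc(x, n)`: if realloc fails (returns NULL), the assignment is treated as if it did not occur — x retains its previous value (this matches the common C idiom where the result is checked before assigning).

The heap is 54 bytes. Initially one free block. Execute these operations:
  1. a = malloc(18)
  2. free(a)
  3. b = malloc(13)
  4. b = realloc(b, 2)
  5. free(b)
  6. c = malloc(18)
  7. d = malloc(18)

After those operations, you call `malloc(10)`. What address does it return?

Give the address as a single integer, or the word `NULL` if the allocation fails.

Answer: 36

Derivation:
Op 1: a = malloc(18) -> a = 0; heap: [0-17 ALLOC][18-53 FREE]
Op 2: free(a) -> (freed a); heap: [0-53 FREE]
Op 3: b = malloc(13) -> b = 0; heap: [0-12 ALLOC][13-53 FREE]
Op 4: b = realloc(b, 2) -> b = 0; heap: [0-1 ALLOC][2-53 FREE]
Op 5: free(b) -> (freed b); heap: [0-53 FREE]
Op 6: c = malloc(18) -> c = 0; heap: [0-17 ALLOC][18-53 FREE]
Op 7: d = malloc(18) -> d = 18; heap: [0-17 ALLOC][18-35 ALLOC][36-53 FREE]
malloc(10): first-fit scan over [0-17 ALLOC][18-35 ALLOC][36-53 FREE] -> 36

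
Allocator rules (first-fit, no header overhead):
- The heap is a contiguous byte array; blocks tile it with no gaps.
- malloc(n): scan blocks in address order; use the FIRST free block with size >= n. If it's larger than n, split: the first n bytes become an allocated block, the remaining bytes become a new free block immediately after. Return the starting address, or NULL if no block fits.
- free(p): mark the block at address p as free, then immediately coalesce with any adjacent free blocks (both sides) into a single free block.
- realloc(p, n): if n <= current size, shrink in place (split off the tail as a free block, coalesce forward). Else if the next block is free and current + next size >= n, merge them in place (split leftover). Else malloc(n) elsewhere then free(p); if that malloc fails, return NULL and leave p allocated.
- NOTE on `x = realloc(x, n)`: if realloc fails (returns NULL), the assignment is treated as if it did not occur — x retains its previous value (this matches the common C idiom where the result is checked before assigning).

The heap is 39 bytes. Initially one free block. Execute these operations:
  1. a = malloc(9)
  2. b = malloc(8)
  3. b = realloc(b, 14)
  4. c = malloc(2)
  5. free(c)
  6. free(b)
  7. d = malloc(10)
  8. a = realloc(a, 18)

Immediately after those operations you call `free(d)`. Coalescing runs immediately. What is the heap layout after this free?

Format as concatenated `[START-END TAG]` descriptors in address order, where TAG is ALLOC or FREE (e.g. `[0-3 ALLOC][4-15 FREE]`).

Answer: [0-18 FREE][19-36 ALLOC][37-38 FREE]

Derivation:
Op 1: a = malloc(9) -> a = 0; heap: [0-8 ALLOC][9-38 FREE]
Op 2: b = malloc(8) -> b = 9; heap: [0-8 ALLOC][9-16 ALLOC][17-38 FREE]
Op 3: b = realloc(b, 14) -> b = 9; heap: [0-8 ALLOC][9-22 ALLOC][23-38 FREE]
Op 4: c = malloc(2) -> c = 23; heap: [0-8 ALLOC][9-22 ALLOC][23-24 ALLOC][25-38 FREE]
Op 5: free(c) -> (freed c); heap: [0-8 ALLOC][9-22 ALLOC][23-38 FREE]
Op 6: free(b) -> (freed b); heap: [0-8 ALLOC][9-38 FREE]
Op 7: d = malloc(10) -> d = 9; heap: [0-8 ALLOC][9-18 ALLOC][19-38 FREE]
Op 8: a = realloc(a, 18) -> a = 19; heap: [0-8 FREE][9-18 ALLOC][19-36 ALLOC][37-38 FREE]
free(d): d = 9 -> block [9-18 ALLOC]; mark free, coalesce with adjacent free neighbors -> [0-18 FREE][19-36 ALLOC][37-38 FREE]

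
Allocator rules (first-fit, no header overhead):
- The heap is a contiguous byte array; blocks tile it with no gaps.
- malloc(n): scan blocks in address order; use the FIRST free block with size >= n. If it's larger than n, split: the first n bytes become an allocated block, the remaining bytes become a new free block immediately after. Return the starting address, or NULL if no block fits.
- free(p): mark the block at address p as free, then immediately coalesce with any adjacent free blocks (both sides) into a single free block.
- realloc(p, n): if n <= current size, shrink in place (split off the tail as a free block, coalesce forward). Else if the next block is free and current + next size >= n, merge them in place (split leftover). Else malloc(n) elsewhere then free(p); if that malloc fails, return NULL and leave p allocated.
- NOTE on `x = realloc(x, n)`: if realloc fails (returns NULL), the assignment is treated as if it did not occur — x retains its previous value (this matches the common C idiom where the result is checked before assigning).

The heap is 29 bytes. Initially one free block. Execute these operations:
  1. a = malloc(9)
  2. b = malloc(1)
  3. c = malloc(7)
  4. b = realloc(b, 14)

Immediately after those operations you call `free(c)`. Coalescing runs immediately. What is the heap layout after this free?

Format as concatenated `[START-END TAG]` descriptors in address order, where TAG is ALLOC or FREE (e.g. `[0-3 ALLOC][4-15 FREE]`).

Op 1: a = malloc(9) -> a = 0; heap: [0-8 ALLOC][9-28 FREE]
Op 2: b = malloc(1) -> b = 9; heap: [0-8 ALLOC][9-9 ALLOC][10-28 FREE]
Op 3: c = malloc(7) -> c = 10; heap: [0-8 ALLOC][9-9 ALLOC][10-16 ALLOC][17-28 FREE]
Op 4: b = realloc(b, 14) -> NULL (b unchanged); heap: [0-8 ALLOC][9-9 ALLOC][10-16 ALLOC][17-28 FREE]
free(c): c = 10 -> block [10-16 ALLOC]; mark free, coalesce with adjacent free neighbors -> [0-8 ALLOC][9-9 ALLOC][10-28 FREE]

Answer: [0-8 ALLOC][9-9 ALLOC][10-28 FREE]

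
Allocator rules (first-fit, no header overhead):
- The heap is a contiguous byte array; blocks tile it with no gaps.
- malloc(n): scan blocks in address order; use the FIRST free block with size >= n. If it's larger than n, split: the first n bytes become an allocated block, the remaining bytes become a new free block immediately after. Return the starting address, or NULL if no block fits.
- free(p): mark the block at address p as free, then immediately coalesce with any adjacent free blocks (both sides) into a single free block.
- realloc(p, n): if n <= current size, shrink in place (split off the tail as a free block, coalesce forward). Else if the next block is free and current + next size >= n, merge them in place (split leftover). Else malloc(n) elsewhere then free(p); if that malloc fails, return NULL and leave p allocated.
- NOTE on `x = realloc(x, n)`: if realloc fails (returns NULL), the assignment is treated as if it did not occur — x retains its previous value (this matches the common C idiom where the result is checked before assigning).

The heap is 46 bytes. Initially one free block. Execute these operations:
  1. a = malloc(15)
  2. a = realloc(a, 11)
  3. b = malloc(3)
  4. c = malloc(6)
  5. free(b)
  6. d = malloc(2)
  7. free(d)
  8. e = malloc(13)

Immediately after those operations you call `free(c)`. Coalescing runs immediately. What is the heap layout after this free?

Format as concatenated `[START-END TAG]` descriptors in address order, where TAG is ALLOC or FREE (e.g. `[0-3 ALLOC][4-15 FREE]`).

Op 1: a = malloc(15) -> a = 0; heap: [0-14 ALLOC][15-45 FREE]
Op 2: a = realloc(a, 11) -> a = 0; heap: [0-10 ALLOC][11-45 FREE]
Op 3: b = malloc(3) -> b = 11; heap: [0-10 ALLOC][11-13 ALLOC][14-45 FREE]
Op 4: c = malloc(6) -> c = 14; heap: [0-10 ALLOC][11-13 ALLOC][14-19 ALLOC][20-45 FREE]
Op 5: free(b) -> (freed b); heap: [0-10 ALLOC][11-13 FREE][14-19 ALLOC][20-45 FREE]
Op 6: d = malloc(2) -> d = 11; heap: [0-10 ALLOC][11-12 ALLOC][13-13 FREE][14-19 ALLOC][20-45 FREE]
Op 7: free(d) -> (freed d); heap: [0-10 ALLOC][11-13 FREE][14-19 ALLOC][20-45 FREE]
Op 8: e = malloc(13) -> e = 20; heap: [0-10 ALLOC][11-13 FREE][14-19 ALLOC][20-32 ALLOC][33-45 FREE]
free(c): c = 14 -> block [14-19 ALLOC]; mark free, coalesce with adjacent free neighbors -> [0-10 ALLOC][11-19 FREE][20-32 ALLOC][33-45 FREE]

Answer: [0-10 ALLOC][11-19 FREE][20-32 ALLOC][33-45 FREE]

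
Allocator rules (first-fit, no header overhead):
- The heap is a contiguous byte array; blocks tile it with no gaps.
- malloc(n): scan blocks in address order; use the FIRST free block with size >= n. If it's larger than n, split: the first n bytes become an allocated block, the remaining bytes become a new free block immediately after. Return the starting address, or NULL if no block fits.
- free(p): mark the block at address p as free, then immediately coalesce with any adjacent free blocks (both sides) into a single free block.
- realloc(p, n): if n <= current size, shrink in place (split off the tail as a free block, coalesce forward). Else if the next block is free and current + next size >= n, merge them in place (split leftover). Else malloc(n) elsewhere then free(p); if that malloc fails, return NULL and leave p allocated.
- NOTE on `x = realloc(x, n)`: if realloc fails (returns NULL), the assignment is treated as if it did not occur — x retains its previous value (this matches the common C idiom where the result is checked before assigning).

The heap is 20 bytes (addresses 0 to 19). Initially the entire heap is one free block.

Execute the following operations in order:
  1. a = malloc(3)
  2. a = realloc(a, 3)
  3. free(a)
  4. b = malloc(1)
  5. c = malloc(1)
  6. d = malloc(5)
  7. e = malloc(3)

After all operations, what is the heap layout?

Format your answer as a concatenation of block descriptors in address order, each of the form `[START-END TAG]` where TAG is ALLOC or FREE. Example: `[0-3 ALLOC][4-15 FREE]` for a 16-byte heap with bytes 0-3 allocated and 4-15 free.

Answer: [0-0 ALLOC][1-1 ALLOC][2-6 ALLOC][7-9 ALLOC][10-19 FREE]

Derivation:
Op 1: a = malloc(3) -> a = 0; heap: [0-2 ALLOC][3-19 FREE]
Op 2: a = realloc(a, 3) -> a = 0; heap: [0-2 ALLOC][3-19 FREE]
Op 3: free(a) -> (freed a); heap: [0-19 FREE]
Op 4: b = malloc(1) -> b = 0; heap: [0-0 ALLOC][1-19 FREE]
Op 5: c = malloc(1) -> c = 1; heap: [0-0 ALLOC][1-1 ALLOC][2-19 FREE]
Op 6: d = malloc(5) -> d = 2; heap: [0-0 ALLOC][1-1 ALLOC][2-6 ALLOC][7-19 FREE]
Op 7: e = malloc(3) -> e = 7; heap: [0-0 ALLOC][1-1 ALLOC][2-6 ALLOC][7-9 ALLOC][10-19 FREE]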